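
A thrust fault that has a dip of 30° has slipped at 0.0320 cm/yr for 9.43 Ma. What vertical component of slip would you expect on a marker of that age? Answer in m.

dip-slip = rate × time = 0.0320 cm/yr × 9.43 Ma = 3018 m
throw = dip-slip × sin(dip) = 3018 × sin(30°) = 1510 m

1510 m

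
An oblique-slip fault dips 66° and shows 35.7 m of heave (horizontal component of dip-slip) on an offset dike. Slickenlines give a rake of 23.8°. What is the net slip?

218 m

dip-slip = heave / cos(dip) = 35.7 / cos(66°) = 87.77 m
net slip = dip-slip / sin(rake) = 87.77 / sin(23.8°) = 218 m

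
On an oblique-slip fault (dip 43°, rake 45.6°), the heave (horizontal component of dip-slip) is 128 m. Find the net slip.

245 m

dip-slip = heave / cos(dip) = 128 / cos(43°) = 175 m
net slip = dip-slip / sin(rake) = 175 / sin(45.6°) = 245 m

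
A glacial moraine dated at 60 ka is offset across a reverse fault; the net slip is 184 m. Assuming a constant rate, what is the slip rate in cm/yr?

0.307 cm/yr

rate = 184 m / 60 ka = 0.00307 m/yr = 0.307 cm/yr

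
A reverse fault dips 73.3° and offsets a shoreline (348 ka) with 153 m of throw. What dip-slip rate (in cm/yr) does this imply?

0.0459 cm/yr

dip-slip = throw / sin(dip) = 153 m / sin(73.3°) = 159.7 m
rate = 159.7 m / 348 ka = 0.000459 m/yr = 0.0459 cm/yr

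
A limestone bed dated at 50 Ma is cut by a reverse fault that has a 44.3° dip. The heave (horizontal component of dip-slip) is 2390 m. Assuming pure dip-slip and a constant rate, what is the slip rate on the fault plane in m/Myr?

66.8 m/Myr

dip-slip = heave / cos(dip) = 2390 m / cos(44.3°) = 3339 m
rate = 3339 m / 50 Ma = 0.0000668 m/yr = 66.8 m/Myr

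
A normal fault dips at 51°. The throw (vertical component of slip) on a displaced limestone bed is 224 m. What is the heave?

heave = throw / tan(dip) = 224 / tan(51°) = 181 m

181 m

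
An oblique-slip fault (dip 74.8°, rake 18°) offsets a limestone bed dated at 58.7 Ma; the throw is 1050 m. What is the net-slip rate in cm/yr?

0.00600 cm/yr

dip-slip = throw / sin(dip) = 1050 / sin(74.8°) = 1088 m
net slip = dip-slip / sin(rake) = 1088 / sin(18°) = 3521 m
rate = 3521 m / 58.7 Ma = 0.0000600 m/yr = 0.00600 cm/yr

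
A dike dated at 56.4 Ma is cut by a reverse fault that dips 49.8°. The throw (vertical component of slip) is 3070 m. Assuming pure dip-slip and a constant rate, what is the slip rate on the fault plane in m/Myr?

71.3 m/Myr

dip-slip = throw / sin(dip) = 3070 m / sin(49.8°) = 4019 m
rate = 4019 m / 56.4 Ma = 0.0000713 m/yr = 71.3 m/Myr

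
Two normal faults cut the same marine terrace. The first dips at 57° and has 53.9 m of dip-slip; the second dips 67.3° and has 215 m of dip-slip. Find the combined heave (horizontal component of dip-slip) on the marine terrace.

heave_A = 53.9 × cos(57°) = 29.36 m
heave_B = 215 × cos(67.3°) = 82.97 m
total = 29.36 + 82.97 = 112 m

112 m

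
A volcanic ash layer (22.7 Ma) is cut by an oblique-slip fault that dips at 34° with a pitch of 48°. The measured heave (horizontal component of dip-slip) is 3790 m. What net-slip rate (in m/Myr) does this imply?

271 m/Myr

dip-slip = heave / cos(dip) = 3790 / cos(34°) = 4572 m
net slip = dip-slip / sin(rake) = 4572 / sin(48°) = 6152 m
rate = 6152 m / 22.7 Ma = 0.000271 m/yr = 271 m/Myr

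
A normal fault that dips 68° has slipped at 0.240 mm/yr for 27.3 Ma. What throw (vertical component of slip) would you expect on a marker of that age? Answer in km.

dip-slip = rate × time = 0.240 mm/yr × 27.3 Ma = 6552 m
throw = dip-slip × sin(dip) = 6552 × sin(68°) = 6070 m = 6.07 km

6.07 km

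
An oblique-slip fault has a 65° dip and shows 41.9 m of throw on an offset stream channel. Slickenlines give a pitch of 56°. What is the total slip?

55.8 m

dip-slip = throw / sin(dip) = 41.9 / sin(65°) = 46.23 m
net slip = dip-slip / sin(rake) = 46.23 / sin(56°) = 55.8 m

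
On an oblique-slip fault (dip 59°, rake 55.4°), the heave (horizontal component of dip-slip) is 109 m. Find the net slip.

dip-slip = heave / cos(dip) = 109 / cos(59°) = 211.6 m
net slip = dip-slip / sin(rake) = 211.6 / sin(55.4°) = 257 m

257 m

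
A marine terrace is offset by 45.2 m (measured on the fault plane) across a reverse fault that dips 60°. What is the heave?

22.6 m

heave = dip-slip × cos(dip) = 45.2 m × cos(60°) = 22.6 m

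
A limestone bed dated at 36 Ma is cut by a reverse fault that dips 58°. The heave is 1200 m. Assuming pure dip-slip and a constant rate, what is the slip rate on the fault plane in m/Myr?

dip-slip = heave / cos(dip) = 1200 m / cos(58°) = 2264 m
rate = 2264 m / 36 Ma = 0.0000629 m/yr = 62.9 m/Myr

62.9 m/Myr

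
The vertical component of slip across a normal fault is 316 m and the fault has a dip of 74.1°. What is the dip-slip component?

329 m

dip-slip = throw / sin(dip) = 316 / sin(74.1°) = 329 m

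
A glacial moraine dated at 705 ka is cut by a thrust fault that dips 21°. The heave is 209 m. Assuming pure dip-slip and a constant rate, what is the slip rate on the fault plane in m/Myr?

dip-slip = heave / cos(dip) = 209 m / cos(21°) = 223.9 m
rate = 223.9 m / 705 ka = 0.000318 m/yr = 318 m/Myr

318 m/Myr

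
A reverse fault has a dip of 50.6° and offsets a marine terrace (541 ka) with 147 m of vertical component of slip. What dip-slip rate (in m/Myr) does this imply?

dip-slip = throw / sin(dip) = 147 m / sin(50.6°) = 190.2 m
rate = 190.2 m / 541 ka = 0.000352 m/yr = 352 m/Myr

352 m/Myr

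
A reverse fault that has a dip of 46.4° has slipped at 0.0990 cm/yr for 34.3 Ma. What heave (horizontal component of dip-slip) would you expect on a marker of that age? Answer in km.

23.4 km

dip-slip = rate × time = 0.0990 cm/yr × 34.3 Ma = 33960 m
heave = dip-slip × cos(dip) = 33960 × cos(46.4°) = 23400 m = 23.4 km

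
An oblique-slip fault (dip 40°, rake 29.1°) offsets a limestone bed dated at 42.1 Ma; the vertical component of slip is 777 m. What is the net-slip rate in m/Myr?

59 m/Myr

dip-slip = throw / sin(dip) = 777 / sin(40°) = 1209 m
net slip = dip-slip / sin(rake) = 1209 / sin(29.1°) = 2486 m
rate = 2486 m / 42.1 Ma = 0.0000590 m/yr = 59 m/Myr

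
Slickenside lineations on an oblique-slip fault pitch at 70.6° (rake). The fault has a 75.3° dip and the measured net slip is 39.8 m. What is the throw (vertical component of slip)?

36.3 m

dip-slip = net slip × sin(rake) = 39.8 m × sin(70.6°) = 37.54 m
throw = dip-slip × sin(dip) = 37.54 × sin(75.3°) = 36.3 m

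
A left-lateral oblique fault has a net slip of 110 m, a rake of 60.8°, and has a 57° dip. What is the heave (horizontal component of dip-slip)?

dip-slip = net slip × sin(rake) = 110 m × sin(60.8°) = 96.02 m
heave = dip-slip × cos(dip) = 96.02 × cos(57°) = 52.3 m

52.3 m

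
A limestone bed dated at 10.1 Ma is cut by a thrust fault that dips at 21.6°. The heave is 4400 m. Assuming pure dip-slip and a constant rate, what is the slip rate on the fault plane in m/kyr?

dip-slip = heave / cos(dip) = 4400 m / cos(21.6°) = 4732 m
rate = 4732 m / 10.1 Ma = 0.000469 m/yr = 0.469 m/kyr

0.469 m/kyr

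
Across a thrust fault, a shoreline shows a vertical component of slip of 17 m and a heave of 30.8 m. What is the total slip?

35.2 m

net slip = √(throw² + heave²) = √(17² + 30.8²) = 35.2 m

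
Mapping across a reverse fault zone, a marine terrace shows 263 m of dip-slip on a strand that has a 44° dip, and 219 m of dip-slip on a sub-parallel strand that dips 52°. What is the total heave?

324 m

heave_A = 263 × cos(44°) = 189.2 m
heave_B = 219 × cos(52°) = 134.8 m
total = 189.2 + 134.8 = 324 m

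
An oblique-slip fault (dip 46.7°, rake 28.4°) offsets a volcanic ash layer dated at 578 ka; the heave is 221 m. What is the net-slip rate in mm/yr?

dip-slip = heave / cos(dip) = 221 / cos(46.7°) = 322.2 m
net slip = dip-slip / sin(rake) = 322.2 / sin(28.4°) = 677.5 m
rate = 677.5 m / 578 ka = 0.00117 m/yr = 1.17 mm/yr

1.17 mm/yr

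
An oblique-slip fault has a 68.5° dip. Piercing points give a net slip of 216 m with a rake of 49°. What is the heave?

59.7 m

dip-slip = net slip × sin(rake) = 216 m × sin(49°) = 163 m
heave = dip-slip × cos(dip) = 163 × cos(68.5°) = 59.7 m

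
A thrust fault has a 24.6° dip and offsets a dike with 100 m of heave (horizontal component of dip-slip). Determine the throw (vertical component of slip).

throw = heave × tan(dip) = 100 × tan(24.6°) = 45.8 m

45.8 m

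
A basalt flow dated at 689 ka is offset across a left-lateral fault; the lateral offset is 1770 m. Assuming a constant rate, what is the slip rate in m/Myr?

2570 m/Myr

rate = 1770 m / 689 ka = 0.00257 m/yr = 2570 m/Myr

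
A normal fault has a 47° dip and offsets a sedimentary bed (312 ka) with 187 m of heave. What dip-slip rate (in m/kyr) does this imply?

dip-slip = heave / cos(dip) = 187 m / cos(47°) = 274.2 m
rate = 274.2 m / 312 ka = 0.000879 m/yr = 0.879 m/kyr

0.879 m/kyr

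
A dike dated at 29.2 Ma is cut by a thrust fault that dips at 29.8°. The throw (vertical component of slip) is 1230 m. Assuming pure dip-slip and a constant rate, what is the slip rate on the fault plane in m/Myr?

84.8 m/Myr

dip-slip = throw / sin(dip) = 1230 m / sin(29.8°) = 2475 m
rate = 2475 m / 29.2 Ma = 0.0000848 m/yr = 84.8 m/Myr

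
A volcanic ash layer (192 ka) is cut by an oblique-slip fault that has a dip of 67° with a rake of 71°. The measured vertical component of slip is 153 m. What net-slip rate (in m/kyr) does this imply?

dip-slip = throw / sin(dip) = 153 / sin(67°) = 166.2 m
net slip = dip-slip / sin(rake) = 166.2 / sin(71°) = 175.8 m
rate = 175.8 m / 192 ka = 0.000916 m/yr = 0.916 m/kyr

0.916 m/kyr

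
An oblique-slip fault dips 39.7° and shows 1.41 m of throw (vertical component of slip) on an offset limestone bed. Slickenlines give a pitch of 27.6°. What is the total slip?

dip-slip = throw / sin(dip) = 1.41 / sin(39.7°) = 2.207 m
net slip = dip-slip / sin(rake) = 2.207 / sin(27.6°) = 4.76 m

4.76 m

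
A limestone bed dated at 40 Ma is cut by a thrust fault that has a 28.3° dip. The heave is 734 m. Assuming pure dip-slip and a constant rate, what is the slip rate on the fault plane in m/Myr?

20.8 m/Myr

dip-slip = heave / cos(dip) = 734 m / cos(28.3°) = 833.6 m
rate = 833.6 m / 40 Ma = 0.0000208 m/yr = 20.8 m/Myr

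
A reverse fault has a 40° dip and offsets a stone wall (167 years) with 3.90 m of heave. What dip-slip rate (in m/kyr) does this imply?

30.5 m/kyr

dip-slip = heave / cos(dip) = 3.90 m / cos(40°) = 5.091 m
rate = 5.091 m / 167 years = 0.0305 m/yr = 30.5 m/kyr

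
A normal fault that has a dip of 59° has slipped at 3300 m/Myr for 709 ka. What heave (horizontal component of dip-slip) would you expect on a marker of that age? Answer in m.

dip-slip = rate × time = 3300 m/Myr × 709 ka = 2340 m
heave = dip-slip × cos(dip) = 2340 × cos(59°) = 1210 m

1210 m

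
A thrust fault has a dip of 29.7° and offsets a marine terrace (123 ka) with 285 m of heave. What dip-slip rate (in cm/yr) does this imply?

0.267 cm/yr

dip-slip = heave / cos(dip) = 285 m / cos(29.7°) = 328.1 m
rate = 328.1 m / 123 ka = 0.00267 m/yr = 0.267 cm/yr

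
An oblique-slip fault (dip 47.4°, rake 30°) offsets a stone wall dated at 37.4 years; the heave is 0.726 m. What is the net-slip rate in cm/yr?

5.74 cm/yr

dip-slip = heave / cos(dip) = 0.726 / cos(47.4°) = 1.073 m
net slip = dip-slip / sin(rake) = 1.073 / sin(30°) = 2.145 m
rate = 2.145 m / 37.4 years = 0.0574 m/yr = 5.74 cm/yr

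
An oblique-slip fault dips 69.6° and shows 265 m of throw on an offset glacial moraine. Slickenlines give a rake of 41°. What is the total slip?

431 m

dip-slip = throw / sin(dip) = 265 / sin(69.6°) = 282.7 m
net slip = dip-slip / sin(rake) = 282.7 / sin(41°) = 431 m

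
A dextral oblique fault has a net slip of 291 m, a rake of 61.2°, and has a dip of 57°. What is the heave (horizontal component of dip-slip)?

dip-slip = net slip × sin(rake) = 291 m × sin(61.2°) = 255 m
heave = dip-slip × cos(dip) = 255 × cos(57°) = 139 m

139 m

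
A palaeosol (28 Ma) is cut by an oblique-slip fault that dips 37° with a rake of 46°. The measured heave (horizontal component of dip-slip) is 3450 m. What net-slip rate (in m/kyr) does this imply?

0.214 m/kyr

dip-slip = heave / cos(dip) = 3450 / cos(37°) = 4320 m
net slip = dip-slip / sin(rake) = 4320 / sin(46°) = 6005 m
rate = 6005 m / 28 Ma = 0.000214 m/yr = 0.214 m/kyr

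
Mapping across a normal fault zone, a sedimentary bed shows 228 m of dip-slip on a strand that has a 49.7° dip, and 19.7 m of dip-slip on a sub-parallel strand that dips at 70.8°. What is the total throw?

192 m

throw_A = 228 × sin(49.7°) = 173.9 m
throw_B = 19.7 × sin(70.8°) = 18.60 m
total = 173.9 + 18.60 = 192 m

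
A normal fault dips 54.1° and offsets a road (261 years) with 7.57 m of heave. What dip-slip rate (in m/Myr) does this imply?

dip-slip = heave / cos(dip) = 7.57 m / cos(54.1°) = 12.91 m
rate = 12.91 m / 261 years = 0.0495 m/yr = 49500 m/Myr

49500 m/Myr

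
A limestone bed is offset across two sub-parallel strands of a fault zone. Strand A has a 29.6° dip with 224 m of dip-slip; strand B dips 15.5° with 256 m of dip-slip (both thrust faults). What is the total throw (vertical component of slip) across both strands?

179 m

throw_A = 224 × sin(29.6°) = 110.6 m
throw_B = 256 × sin(15.5°) = 68.41 m
total = 110.6 + 68.41 = 179 m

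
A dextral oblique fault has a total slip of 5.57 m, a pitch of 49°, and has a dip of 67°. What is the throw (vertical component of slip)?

dip-slip = net slip × sin(rake) = 5.57 m × sin(49°) = 4.204 m
throw = dip-slip × sin(dip) = 4.204 × sin(67°) = 3.87 m

3.87 m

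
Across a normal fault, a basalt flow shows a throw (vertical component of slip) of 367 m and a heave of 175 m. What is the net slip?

407 m

net slip = √(throw² + heave²) = √(367² + 175²) = 407 m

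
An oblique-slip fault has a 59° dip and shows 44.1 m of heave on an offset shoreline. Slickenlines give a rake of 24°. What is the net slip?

dip-slip = heave / cos(dip) = 44.1 / cos(59°) = 85.62 m
net slip = dip-slip / sin(rake) = 85.62 / sin(24°) = 211 m

211 m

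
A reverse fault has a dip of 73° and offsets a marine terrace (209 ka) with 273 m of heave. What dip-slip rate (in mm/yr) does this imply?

dip-slip = heave / cos(dip) = 273 m / cos(73°) = 933.7 m
rate = 933.7 m / 209 ka = 0.00447 m/yr = 4.47 mm/yr

4.47 mm/yr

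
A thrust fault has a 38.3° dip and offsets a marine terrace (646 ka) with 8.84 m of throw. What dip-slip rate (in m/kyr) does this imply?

dip-slip = throw / sin(dip) = 8.84 m / sin(38.3°) = 14.26 m
rate = 14.26 m / 646 ka = 0.0000221 m/yr = 0.0221 m/kyr

0.0221 m/kyr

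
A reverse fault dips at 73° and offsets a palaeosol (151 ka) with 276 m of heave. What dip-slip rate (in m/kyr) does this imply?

6.25 m/kyr

dip-slip = heave / cos(dip) = 276 m / cos(73°) = 944 m
rate = 944 m / 151 ka = 0.00625 m/yr = 6.25 m/kyr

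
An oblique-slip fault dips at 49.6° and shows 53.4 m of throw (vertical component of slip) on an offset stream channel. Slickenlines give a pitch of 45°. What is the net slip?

99.2 m

dip-slip = throw / sin(dip) = 53.4 / sin(49.6°) = 70.12 m
net slip = dip-slip / sin(rake) = 70.12 / sin(45°) = 99.2 m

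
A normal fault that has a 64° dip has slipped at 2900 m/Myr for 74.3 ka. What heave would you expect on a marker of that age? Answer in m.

dip-slip = rate × time = 2900 m/Myr × 74.3 ka = 215.5 m
heave = dip-slip × cos(dip) = 215.5 × cos(64°) = 94.5 m

94.5 m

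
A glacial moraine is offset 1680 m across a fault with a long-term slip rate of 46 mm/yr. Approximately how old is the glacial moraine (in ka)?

age = offset / rate = 1680 m / (46 mm/yr) = 36500 yr = 36.5 ka

36.5 ka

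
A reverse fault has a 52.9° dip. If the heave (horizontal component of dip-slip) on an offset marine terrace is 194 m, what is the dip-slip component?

dip-slip = heave / cos(dip) = 194 / cos(52.9°) = 322 m

322 m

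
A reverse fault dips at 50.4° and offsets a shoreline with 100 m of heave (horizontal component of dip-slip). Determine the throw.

throw = heave × tan(dip) = 100 × tan(50.4°) = 121 m

121 m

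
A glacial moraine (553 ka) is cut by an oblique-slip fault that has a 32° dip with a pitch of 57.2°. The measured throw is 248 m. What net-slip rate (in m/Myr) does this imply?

dip-slip = throw / sin(dip) = 248 / sin(32°) = 468 m
net slip = dip-slip / sin(rake) = 468 / sin(57.2°) = 556.8 m
rate = 556.8 m / 553 ka = 0.00101 m/yr = 1010 m/Myr

1010 m/Myr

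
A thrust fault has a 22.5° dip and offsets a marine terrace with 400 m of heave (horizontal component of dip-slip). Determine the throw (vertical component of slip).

throw = heave × tan(dip) = 400 × tan(22.5°) = 166 m

166 m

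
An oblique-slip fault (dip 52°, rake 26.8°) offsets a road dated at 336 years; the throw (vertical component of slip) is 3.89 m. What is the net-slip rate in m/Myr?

32600 m/Myr

dip-slip = throw / sin(dip) = 3.89 / sin(52°) = 4.936 m
net slip = dip-slip / sin(rake) = 4.936 / sin(26.8°) = 10.95 m
rate = 10.95 m / 336 years = 0.0326 m/yr = 32600 m/Myr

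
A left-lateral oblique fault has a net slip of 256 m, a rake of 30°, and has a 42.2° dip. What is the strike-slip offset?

222 m

strike-slip = net slip × cos(rake) = 256 m × cos(30°) = 222 m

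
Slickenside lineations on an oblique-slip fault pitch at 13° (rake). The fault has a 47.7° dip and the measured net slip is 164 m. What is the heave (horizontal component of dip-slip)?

24.8 m

dip-slip = net slip × sin(rake) = 164 m × sin(13°) = 36.89 m
heave = dip-slip × cos(dip) = 36.89 × cos(47.7°) = 24.8 m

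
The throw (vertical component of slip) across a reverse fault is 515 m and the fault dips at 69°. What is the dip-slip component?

dip-slip = throw / sin(dip) = 515 / sin(69°) = 552 m

552 m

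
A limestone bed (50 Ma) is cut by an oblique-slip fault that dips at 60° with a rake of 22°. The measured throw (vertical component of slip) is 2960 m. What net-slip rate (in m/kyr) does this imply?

dip-slip = throw / sin(dip) = 2960 / sin(60°) = 3418 m
net slip = dip-slip / sin(rake) = 3418 / sin(22°) = 9124 m
rate = 9124 m / 50 Ma = 0.000182 m/yr = 0.182 m/kyr

0.182 m/kyr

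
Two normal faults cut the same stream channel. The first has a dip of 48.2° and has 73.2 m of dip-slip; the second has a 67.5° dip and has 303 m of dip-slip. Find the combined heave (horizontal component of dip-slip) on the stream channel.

165 m

heave_A = 73.2 × cos(48.2°) = 48.79 m
heave_B = 303 × cos(67.5°) = 116 m
total = 48.79 + 116 = 165 m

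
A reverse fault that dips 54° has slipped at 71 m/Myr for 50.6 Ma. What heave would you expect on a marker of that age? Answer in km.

2.11 km

dip-slip = rate × time = 71 m/Myr × 50.6 Ma = 3593 m
heave = dip-slip × cos(dip) = 3593 × cos(54°) = 2110 m = 2.11 km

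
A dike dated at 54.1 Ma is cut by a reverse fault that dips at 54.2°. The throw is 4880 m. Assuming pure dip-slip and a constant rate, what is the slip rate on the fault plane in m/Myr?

dip-slip = throw / sin(dip) = 4880 m / sin(54.2°) = 6017 m
rate = 6017 m / 54.1 Ma = 0.000111 m/yr = 111 m/Myr

111 m/Myr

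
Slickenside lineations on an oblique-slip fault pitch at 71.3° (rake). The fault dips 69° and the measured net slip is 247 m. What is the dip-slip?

234 m

dip-slip = net slip × sin(rake) = 247 m × sin(71.3°) = 234 m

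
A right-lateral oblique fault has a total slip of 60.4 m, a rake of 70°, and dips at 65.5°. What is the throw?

51.6 m

dip-slip = net slip × sin(rake) = 60.4 m × sin(70°) = 56.76 m
throw = dip-slip × sin(dip) = 56.76 × sin(65.5°) = 51.6 m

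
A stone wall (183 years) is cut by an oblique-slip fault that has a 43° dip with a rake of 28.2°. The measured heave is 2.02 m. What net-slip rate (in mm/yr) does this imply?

31.9 mm/yr

dip-slip = heave / cos(dip) = 2.02 / cos(43°) = 2.762 m
net slip = dip-slip / sin(rake) = 2.762 / sin(28.2°) = 5.845 m
rate = 5.845 m / 183 years = 0.0319 m/yr = 31.9 mm/yr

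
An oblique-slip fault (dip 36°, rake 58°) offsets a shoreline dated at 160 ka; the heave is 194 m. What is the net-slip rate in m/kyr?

1.77 m/kyr

dip-slip = heave / cos(dip) = 194 / cos(36°) = 239.8 m
net slip = dip-slip / sin(rake) = 239.8 / sin(58°) = 282.8 m
rate = 282.8 m / 160 ka = 0.00177 m/yr = 1.77 m/kyr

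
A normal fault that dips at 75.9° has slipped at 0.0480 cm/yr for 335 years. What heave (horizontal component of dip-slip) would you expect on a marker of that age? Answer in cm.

dip-slip = rate × time = 0.0480 cm/yr × 335 years = 0.1608 m
heave = dip-slip × cos(dip) = 0.1608 × cos(75.9°) = 0.0392 m = 3.92 cm

3.92 cm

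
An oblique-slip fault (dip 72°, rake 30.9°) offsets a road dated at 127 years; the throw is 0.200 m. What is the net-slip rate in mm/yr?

3.22 mm/yr

dip-slip = throw / sin(dip) = 0.200 / sin(72°) = 0.2103 m
net slip = dip-slip / sin(rake) = 0.2103 / sin(30.9°) = 0.4095 m
rate = 0.4095 m / 127 years = 0.00322 m/yr = 3.22 mm/yr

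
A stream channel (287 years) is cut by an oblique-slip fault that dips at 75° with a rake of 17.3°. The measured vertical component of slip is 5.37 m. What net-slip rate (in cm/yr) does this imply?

dip-slip = throw / sin(dip) = 5.37 / sin(75°) = 5.559 m
net slip = dip-slip / sin(rake) = 5.559 / sin(17.3°) = 18.70 m
rate = 18.70 m / 287 years = 0.0651 m/yr = 6.51 cm/yr

6.51 cm/yr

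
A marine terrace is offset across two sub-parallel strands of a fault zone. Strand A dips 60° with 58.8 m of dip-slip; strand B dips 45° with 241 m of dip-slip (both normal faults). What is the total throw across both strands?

221 m

throw_A = 58.8 × sin(60°) = 50.92 m
throw_B = 241 × sin(45°) = 170.4 m
total = 50.92 + 170.4 = 221 m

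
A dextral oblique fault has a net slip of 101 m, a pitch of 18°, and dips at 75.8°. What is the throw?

dip-slip = net slip × sin(rake) = 101 m × sin(18°) = 31.21 m
throw = dip-slip × sin(dip) = 31.21 × sin(75.8°) = 30.3 m

30.3 m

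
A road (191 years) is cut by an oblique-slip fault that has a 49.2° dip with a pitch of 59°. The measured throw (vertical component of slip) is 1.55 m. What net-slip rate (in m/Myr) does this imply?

dip-slip = throw / sin(dip) = 1.55 / sin(49.2°) = 2.048 m
net slip = dip-slip / sin(rake) = 2.048 / sin(59°) = 2.389 m
rate = 2.389 m / 191 years = 0.0125 m/yr = 12500 m/Myr

12500 m/Myr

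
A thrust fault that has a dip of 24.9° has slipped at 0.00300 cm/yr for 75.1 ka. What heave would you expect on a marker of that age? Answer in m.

dip-slip = rate × time = 0.00300 cm/yr × 75.1 ka = 2.253 m
heave = dip-slip × cos(dip) = 2.253 × cos(24.9°) = 2.04 m

2.04 m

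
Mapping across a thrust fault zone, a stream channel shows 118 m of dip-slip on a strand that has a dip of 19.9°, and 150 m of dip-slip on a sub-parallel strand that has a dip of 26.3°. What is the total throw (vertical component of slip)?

throw_A = 118 × sin(19.9°) = 40.16 m
throw_B = 150 × sin(26.3°) = 66.46 m
total = 40.16 + 66.46 = 107 m

107 m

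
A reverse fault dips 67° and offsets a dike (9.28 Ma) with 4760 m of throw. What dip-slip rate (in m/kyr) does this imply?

0.557 m/kyr

dip-slip = throw / sin(dip) = 4760 m / sin(67°) = 5171 m
rate = 5171 m / 9.28 Ma = 0.000557 m/yr = 0.557 m/kyr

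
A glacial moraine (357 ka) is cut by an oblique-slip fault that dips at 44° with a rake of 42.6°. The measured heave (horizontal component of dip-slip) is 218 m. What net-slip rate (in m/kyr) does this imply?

1.25 m/kyr

dip-slip = heave / cos(dip) = 218 / cos(44°) = 303.1 m
net slip = dip-slip / sin(rake) = 303.1 / sin(42.6°) = 447.7 m
rate = 447.7 m / 357 ka = 0.00125 m/yr = 1.25 m/kyr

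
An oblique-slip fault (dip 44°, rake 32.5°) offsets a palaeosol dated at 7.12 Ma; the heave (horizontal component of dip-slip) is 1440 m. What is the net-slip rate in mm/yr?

dip-slip = heave / cos(dip) = 1440 / cos(44°) = 2002 m
net slip = dip-slip / sin(rake) = 2002 / sin(32.5°) = 3726 m
rate = 3726 m / 7.12 Ma = 0.000523 m/yr = 0.523 mm/yr

0.523 mm/yr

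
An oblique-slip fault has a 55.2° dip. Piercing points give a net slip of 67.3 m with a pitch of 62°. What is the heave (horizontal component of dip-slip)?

dip-slip = net slip × sin(rake) = 67.3 m × sin(62°) = 59.42 m
heave = dip-slip × cos(dip) = 59.42 × cos(55.2°) = 33.9 m

33.9 m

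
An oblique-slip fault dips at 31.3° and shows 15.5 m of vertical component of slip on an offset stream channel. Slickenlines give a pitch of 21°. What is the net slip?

dip-slip = throw / sin(dip) = 15.5 / sin(31.3°) = 29.84 m
net slip = dip-slip / sin(rake) = 29.84 / sin(21°) = 83.3 m

83.3 m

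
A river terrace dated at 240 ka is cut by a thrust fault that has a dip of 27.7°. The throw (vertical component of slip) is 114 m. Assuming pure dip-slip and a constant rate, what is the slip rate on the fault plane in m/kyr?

1.02 m/kyr

dip-slip = throw / sin(dip) = 114 m / sin(27.7°) = 245.2 m
rate = 245.2 m / 240 ka = 0.00102 m/yr = 1.02 m/kyr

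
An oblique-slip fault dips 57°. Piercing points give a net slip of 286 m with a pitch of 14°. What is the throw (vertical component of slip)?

58 m

dip-slip = net slip × sin(rake) = 286 m × sin(14°) = 69.19 m
throw = dip-slip × sin(dip) = 69.19 × sin(57°) = 58 m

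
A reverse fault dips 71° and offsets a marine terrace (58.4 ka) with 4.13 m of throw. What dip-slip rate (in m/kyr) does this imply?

dip-slip = throw / sin(dip) = 4.13 m / sin(71°) = 4.368 m
rate = 4.368 m / 58.4 ka = 0.0000748 m/yr = 0.0748 m/kyr

0.0748 m/kyr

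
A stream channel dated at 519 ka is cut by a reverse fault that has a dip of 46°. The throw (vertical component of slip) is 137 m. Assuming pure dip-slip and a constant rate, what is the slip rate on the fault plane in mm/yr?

0.367 mm/yr

dip-slip = throw / sin(dip) = 137 m / sin(46°) = 190.5 m
rate = 190.5 m / 519 ka = 0.000367 m/yr = 0.367 mm/yr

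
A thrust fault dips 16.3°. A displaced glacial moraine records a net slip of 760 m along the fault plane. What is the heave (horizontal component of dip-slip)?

heave = dip-slip × cos(dip) = 760 m × cos(16.3°) = 729 m

729 m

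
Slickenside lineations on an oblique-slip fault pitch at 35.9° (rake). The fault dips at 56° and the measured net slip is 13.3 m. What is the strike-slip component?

10.8 m

strike-slip = net slip × cos(rake) = 13.3 m × cos(35.9°) = 10.8 m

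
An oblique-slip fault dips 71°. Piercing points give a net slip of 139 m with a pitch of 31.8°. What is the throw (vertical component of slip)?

69.3 m

dip-slip = net slip × sin(rake) = 139 m × sin(31.8°) = 73.25 m
throw = dip-slip × sin(dip) = 73.25 × sin(71°) = 69.3 m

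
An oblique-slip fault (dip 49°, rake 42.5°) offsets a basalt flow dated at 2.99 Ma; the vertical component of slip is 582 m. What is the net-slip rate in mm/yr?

0.382 mm/yr

dip-slip = throw / sin(dip) = 582 / sin(49°) = 771.2 m
net slip = dip-slip / sin(rake) = 771.2 / sin(42.5°) = 1141 m
rate = 1141 m / 2.99 Ma = 0.000382 m/yr = 0.382 mm/yr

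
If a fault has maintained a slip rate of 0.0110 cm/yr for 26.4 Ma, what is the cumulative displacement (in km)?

slip = rate × time = 0.0110 cm/yr × 26.4 Ma = 2900 m = 2.90 km

2.90 km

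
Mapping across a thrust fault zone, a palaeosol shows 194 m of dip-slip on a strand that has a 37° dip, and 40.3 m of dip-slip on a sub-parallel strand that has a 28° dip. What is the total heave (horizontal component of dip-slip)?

191 m

heave_A = 194 × cos(37°) = 154.9 m
heave_B = 40.3 × cos(28°) = 35.58 m
total = 154.9 + 35.58 = 191 m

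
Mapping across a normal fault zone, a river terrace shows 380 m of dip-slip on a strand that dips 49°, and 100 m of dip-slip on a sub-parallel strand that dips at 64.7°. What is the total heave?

292 m

heave_A = 380 × cos(49°) = 249.3 m
heave_B = 100 × cos(64.7°) = 42.74 m
total = 249.3 + 42.74 = 292 m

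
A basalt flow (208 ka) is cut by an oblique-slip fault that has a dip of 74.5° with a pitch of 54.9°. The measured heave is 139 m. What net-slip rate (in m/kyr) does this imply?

dip-slip = heave / cos(dip) = 139 / cos(74.5°) = 520.1 m
net slip = dip-slip / sin(rake) = 520.1 / sin(54.9°) = 635.7 m
rate = 635.7 m / 208 ka = 0.00306 m/yr = 3.06 m/kyr

3.06 m/kyr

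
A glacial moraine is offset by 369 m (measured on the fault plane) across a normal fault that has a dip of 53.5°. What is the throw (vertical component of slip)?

throw = dip-slip × sin(dip) = 369 m × sin(53.5°) = 297 m

297 m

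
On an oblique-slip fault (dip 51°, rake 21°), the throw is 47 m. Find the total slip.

dip-slip = throw / sin(dip) = 47 / sin(51°) = 60.48 m
net slip = dip-slip / sin(rake) = 60.48 / sin(21°) = 169 m

169 m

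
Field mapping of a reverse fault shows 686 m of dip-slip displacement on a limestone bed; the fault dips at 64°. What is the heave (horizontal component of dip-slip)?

301 m

heave = dip-slip × cos(dip) = 686 m × cos(64°) = 301 m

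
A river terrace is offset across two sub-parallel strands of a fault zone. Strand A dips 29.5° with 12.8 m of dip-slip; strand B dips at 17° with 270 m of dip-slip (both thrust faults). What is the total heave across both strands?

269 m

heave_A = 12.8 × cos(29.5°) = 11.14 m
heave_B = 270 × cos(17°) = 258.2 m
total = 11.14 + 258.2 = 269 m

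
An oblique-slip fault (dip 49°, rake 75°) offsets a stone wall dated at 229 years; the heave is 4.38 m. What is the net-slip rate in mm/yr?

dip-slip = heave / cos(dip) = 4.38 / cos(49°) = 6.676 m
net slip = dip-slip / sin(rake) = 6.676 / sin(75°) = 6.912 m
rate = 6.912 m / 229 years = 0.0302 m/yr = 30.2 mm/yr

30.2 mm/yr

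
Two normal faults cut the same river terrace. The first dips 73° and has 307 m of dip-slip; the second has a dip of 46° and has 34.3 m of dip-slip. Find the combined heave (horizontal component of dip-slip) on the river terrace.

heave_A = 307 × cos(73°) = 89.76 m
heave_B = 34.3 × cos(46°) = 23.83 m
total = 89.76 + 23.83 = 114 m

114 m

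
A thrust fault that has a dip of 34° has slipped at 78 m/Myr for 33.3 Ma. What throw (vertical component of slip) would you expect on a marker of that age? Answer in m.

1450 m

dip-slip = rate × time = 78 m/Myr × 33.3 Ma = 2597 m
throw = dip-slip × sin(dip) = 2597 × sin(34°) = 1450 m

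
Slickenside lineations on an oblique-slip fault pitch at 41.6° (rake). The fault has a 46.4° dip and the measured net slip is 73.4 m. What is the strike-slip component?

54.9 m

strike-slip = net slip × cos(rake) = 73.4 m × cos(41.6°) = 54.9 m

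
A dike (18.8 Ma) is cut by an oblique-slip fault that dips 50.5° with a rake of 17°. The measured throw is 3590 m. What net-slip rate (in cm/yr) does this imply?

0.0846 cm/yr

dip-slip = throw / sin(dip) = 3590 / sin(50.5°) = 4653 m
net slip = dip-slip / sin(rake) = 4653 / sin(17°) = 15910 m
rate = 15910 m / 18.8 Ma = 0.000846 m/yr = 0.0846 cm/yr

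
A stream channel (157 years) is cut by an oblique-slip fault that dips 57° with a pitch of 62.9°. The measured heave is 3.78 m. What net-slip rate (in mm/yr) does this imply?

dip-slip = heave / cos(dip) = 3.78 / cos(57°) = 6.940 m
net slip = dip-slip / sin(rake) = 6.940 / sin(62.9°) = 7.796 m
rate = 7.796 m / 157 years = 0.0497 m/yr = 49.7 mm/yr

49.7 mm/yr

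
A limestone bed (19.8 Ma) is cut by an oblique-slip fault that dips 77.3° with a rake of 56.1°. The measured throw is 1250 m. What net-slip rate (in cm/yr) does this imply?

0.00780 cm/yr

dip-slip = throw / sin(dip) = 1250 / sin(77.3°) = 1281 m
net slip = dip-slip / sin(rake) = 1281 / sin(56.1°) = 1544 m
rate = 1544 m / 19.8 Ma = 0.0000780 m/yr = 0.00780 cm/yr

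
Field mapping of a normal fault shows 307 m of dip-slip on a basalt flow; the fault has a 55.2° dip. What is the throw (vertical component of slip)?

throw = dip-slip × sin(dip) = 307 m × sin(55.2°) = 252 m

252 m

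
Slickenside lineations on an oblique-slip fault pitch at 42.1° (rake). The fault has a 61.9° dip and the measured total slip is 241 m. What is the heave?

76.1 m

dip-slip = net slip × sin(rake) = 241 m × sin(42.1°) = 161.6 m
heave = dip-slip × cos(dip) = 161.6 × cos(61.9°) = 76.1 m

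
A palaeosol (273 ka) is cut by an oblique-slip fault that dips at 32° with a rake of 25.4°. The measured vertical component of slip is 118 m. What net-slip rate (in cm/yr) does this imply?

0.190 cm/yr

dip-slip = throw / sin(dip) = 118 / sin(32°) = 222.7 m
net slip = dip-slip / sin(rake) = 222.7 / sin(25.4°) = 519.1 m
rate = 519.1 m / 273 ka = 0.00190 m/yr = 0.190 cm/yr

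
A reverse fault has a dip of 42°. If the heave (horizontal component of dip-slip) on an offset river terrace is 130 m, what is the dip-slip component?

dip-slip = heave / cos(dip) = 130 / cos(42°) = 175 m

175 m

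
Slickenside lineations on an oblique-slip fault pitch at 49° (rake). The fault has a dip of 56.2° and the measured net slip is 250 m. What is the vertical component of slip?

157 m

dip-slip = net slip × sin(rake) = 250 m × sin(49°) = 188.7 m
throw = dip-slip × sin(dip) = 188.7 × sin(56.2°) = 157 m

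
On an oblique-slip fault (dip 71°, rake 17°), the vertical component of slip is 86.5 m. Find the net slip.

313 m

dip-slip = throw / sin(dip) = 86.5 / sin(71°) = 91.48 m
net slip = dip-slip / sin(rake) = 91.48 / sin(17°) = 313 m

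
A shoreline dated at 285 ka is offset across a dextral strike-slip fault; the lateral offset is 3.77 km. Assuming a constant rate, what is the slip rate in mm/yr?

13.2 mm/yr

rate = 3.77 km / 285 ka = 0.0132 m/yr = 13.2 mm/yr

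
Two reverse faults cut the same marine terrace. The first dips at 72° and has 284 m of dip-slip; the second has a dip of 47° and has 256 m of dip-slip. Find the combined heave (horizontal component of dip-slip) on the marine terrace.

262 m

heave_A = 284 × cos(72°) = 87.76 m
heave_B = 256 × cos(47°) = 174.6 m
total = 87.76 + 174.6 = 262 m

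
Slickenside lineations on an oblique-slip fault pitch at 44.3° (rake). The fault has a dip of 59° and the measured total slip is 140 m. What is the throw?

83.8 m

dip-slip = net slip × sin(rake) = 140 m × sin(44.3°) = 97.78 m
throw = dip-slip × sin(dip) = 97.78 × sin(59°) = 83.8 m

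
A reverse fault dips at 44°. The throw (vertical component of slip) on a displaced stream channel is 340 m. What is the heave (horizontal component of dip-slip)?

heave = throw / tan(dip) = 340 / tan(44°) = 352 m

352 m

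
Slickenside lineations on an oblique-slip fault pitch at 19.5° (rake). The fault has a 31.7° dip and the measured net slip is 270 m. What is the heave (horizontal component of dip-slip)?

dip-slip = net slip × sin(rake) = 270 m × sin(19.5°) = 90.13 m
heave = dip-slip × cos(dip) = 90.13 × cos(31.7°) = 76.7 m

76.7 m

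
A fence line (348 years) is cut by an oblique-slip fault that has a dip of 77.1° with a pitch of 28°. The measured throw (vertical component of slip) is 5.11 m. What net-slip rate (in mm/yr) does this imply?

32.1 mm/yr

dip-slip = throw / sin(dip) = 5.11 / sin(77.1°) = 5.242 m
net slip = dip-slip / sin(rake) = 5.242 / sin(28°) = 11.17 m
rate = 11.17 m / 348 years = 0.0321 m/yr = 32.1 mm/yr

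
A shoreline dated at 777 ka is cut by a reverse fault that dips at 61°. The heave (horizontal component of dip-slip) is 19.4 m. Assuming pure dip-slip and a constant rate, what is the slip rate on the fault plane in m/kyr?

dip-slip = heave / cos(dip) = 19.4 m / cos(61°) = 40.02 m
rate = 40.02 m / 777 ka = 0.0000515 m/yr = 0.0515 m/kyr

0.0515 m/kyr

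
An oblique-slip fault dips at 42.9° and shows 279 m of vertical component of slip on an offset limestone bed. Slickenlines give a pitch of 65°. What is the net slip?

452 m

dip-slip = throw / sin(dip) = 279 / sin(42.9°) = 409.9 m
net slip = dip-slip / sin(rake) = 409.9 / sin(65°) = 452 m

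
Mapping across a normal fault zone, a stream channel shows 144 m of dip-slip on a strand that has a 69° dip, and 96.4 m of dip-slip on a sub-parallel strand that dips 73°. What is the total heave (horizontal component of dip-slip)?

79.8 m

heave_A = 144 × cos(69°) = 51.60 m
heave_B = 96.4 × cos(73°) = 28.18 m
total = 51.60 + 28.18 = 79.8 m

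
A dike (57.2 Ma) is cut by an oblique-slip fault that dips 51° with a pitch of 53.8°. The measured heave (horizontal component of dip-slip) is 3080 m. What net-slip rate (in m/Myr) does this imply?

dip-slip = heave / cos(dip) = 3080 / cos(51°) = 4894 m
net slip = dip-slip / sin(rake) = 4894 / sin(53.8°) = 6065 m
rate = 6065 m / 57.2 Ma = 0.000106 m/yr = 106 m/Myr

106 m/Myr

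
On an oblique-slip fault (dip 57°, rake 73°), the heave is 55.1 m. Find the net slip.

106 m

dip-slip = heave / cos(dip) = 55.1 / cos(57°) = 101.2 m
net slip = dip-slip / sin(rake) = 101.2 / sin(73°) = 106 m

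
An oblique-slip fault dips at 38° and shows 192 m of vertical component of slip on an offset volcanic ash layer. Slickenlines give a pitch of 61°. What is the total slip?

357 m

dip-slip = throw / sin(dip) = 192 / sin(38°) = 311.9 m
net slip = dip-slip / sin(rake) = 311.9 / sin(61°) = 357 m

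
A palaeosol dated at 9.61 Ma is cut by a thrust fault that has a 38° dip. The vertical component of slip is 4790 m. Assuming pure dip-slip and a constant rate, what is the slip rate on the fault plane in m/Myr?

dip-slip = throw / sin(dip) = 4790 m / sin(38°) = 7780 m
rate = 7780 m / 9.61 Ma = 0.000810 m/yr = 810 m/Myr

810 m/Myr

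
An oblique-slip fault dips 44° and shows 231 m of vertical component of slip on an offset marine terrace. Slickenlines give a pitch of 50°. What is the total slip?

dip-slip = throw / sin(dip) = 231 / sin(44°) = 332.5 m
net slip = dip-slip / sin(rake) = 332.5 / sin(50°) = 434 m

434 m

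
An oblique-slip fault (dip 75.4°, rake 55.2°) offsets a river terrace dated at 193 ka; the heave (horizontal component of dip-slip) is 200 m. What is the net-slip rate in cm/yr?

dip-slip = heave / cos(dip) = 200 / cos(75.4°) = 793.4 m
net slip = dip-slip / sin(rake) = 793.4 / sin(55.2°) = 966.2 m
rate = 966.2 m / 193 ka = 0.00501 m/yr = 0.501 cm/yr

0.501 cm/yr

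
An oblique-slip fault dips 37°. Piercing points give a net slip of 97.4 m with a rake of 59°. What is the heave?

66.7 m

dip-slip = net slip × sin(rake) = 97.4 m × sin(59°) = 83.49 m
heave = dip-slip × cos(dip) = 83.49 × cos(37°) = 66.7 m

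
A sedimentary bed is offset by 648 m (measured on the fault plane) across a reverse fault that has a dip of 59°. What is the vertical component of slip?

throw = dip-slip × sin(dip) = 648 m × sin(59°) = 555 m

555 m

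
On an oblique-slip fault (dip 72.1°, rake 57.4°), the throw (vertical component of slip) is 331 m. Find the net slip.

dip-slip = throw / sin(dip) = 331 / sin(72.1°) = 347.8 m
net slip = dip-slip / sin(rake) = 347.8 / sin(57.4°) = 413 m

413 m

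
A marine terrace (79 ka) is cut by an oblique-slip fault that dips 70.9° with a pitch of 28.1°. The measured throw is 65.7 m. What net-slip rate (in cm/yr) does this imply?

dip-slip = throw / sin(dip) = 65.7 / sin(70.9°) = 69.53 m
net slip = dip-slip / sin(rake) = 69.53 / sin(28.1°) = 147.6 m
rate = 147.6 m / 79 ka = 0.00187 m/yr = 0.187 cm/yr

0.187 cm/yr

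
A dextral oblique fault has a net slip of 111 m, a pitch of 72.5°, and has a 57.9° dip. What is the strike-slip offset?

strike-slip = net slip × cos(rake) = 111 m × cos(72.5°) = 33.4 m

33.4 m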